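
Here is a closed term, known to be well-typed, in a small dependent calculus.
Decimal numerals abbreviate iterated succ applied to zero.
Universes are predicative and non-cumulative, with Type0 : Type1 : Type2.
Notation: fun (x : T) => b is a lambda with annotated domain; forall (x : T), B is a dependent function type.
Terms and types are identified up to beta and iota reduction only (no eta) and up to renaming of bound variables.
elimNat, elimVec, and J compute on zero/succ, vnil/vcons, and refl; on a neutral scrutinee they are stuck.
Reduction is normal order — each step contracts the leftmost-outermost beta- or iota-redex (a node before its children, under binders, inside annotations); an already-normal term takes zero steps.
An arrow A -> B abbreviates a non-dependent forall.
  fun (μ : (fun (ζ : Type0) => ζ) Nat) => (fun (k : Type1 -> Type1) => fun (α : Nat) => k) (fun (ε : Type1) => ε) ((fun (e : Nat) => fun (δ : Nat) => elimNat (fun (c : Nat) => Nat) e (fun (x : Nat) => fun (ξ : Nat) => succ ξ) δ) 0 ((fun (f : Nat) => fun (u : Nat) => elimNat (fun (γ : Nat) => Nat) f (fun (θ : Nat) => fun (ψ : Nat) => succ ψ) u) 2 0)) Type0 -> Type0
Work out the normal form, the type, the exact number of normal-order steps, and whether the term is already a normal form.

resulting normal form:
  fun (μ : Nat) => Type0 -> Type0
type:
  Nat -> Type1
steps to reach normal form (normal order): 4
started in normal form: no
first redex: a beta-redex


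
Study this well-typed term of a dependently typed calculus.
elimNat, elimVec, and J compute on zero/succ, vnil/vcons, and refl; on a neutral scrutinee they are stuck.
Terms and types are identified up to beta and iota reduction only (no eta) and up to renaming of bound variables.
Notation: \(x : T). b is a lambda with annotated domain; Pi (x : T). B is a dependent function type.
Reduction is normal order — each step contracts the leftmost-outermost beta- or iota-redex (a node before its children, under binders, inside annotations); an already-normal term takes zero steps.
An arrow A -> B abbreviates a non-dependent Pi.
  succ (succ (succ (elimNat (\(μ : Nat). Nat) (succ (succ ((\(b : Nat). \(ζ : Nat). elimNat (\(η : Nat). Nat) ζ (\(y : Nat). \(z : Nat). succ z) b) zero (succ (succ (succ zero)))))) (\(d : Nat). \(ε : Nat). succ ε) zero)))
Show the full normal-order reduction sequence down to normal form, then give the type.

reduction (normal order):
  succ (succ (succ (elimNat (\(μ : Nat). Nat) (succ (succ ((\(b : Nat). \(ζ : Nat). elimNat (\(η : Nat). Nat) ζ (\(y : Nat). \(z : Nat). succ z) b) zero (succ (succ (succ zero)))))) (\(d : Nat). \(ε : Nat). succ ε) zero)))
  ~> succ (succ (succ (succ (succ ((\(μ : Nat). \(b : Nat). elimNat (\(ζ : Nat). Nat) b (\(η : Nat). \(y : Nat). succ y) μ) zero (succ (succ (succ zero))))))))
  ~> succ (succ (succ (succ (succ ((\(μ : Nat). elimNat (\(b : Nat). Nat) μ (\(ζ : Nat). \(η : Nat). succ η) zero) (succ (succ (succ zero))))))))
  ~> succ (succ (succ (succ (succ (elimNat (\(μ : Nat). Nat) (succ (succ (succ zero))) (\(b : Nat). \(ζ : Nat). succ ζ) zero)))))
  ~> succ (succ (succ (succ (succ (succ (succ (succ zero)))))))
type:
  Nat


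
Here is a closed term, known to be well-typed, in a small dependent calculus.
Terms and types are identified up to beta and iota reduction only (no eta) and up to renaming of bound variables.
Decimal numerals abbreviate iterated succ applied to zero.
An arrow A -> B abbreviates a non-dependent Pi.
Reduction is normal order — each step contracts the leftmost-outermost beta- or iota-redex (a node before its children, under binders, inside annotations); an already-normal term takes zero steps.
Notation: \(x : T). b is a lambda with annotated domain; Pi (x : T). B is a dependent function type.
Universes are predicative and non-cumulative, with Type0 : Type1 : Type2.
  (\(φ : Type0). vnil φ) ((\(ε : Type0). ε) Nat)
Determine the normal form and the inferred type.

reduced normal form:
  vnil Nat
inferred type:
  Vec Nat 0


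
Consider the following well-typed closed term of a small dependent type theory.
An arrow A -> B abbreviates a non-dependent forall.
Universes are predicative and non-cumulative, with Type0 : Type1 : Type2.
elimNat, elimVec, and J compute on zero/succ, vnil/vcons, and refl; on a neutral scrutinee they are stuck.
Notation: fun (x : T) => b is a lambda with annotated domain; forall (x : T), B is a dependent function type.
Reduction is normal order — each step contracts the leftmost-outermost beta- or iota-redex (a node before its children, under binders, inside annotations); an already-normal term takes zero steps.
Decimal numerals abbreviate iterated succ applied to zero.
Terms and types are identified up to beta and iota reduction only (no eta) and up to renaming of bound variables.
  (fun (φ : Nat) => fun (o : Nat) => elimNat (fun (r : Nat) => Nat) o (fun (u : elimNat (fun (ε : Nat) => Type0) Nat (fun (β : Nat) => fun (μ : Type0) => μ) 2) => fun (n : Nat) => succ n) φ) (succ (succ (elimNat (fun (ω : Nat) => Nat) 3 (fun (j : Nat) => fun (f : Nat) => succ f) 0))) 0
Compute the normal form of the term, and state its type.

reduced normal form:
  5
inferred type:
  Nat
observation: the leftmost-outermost redex is a beta-redex, and normalization takes 26 steps.


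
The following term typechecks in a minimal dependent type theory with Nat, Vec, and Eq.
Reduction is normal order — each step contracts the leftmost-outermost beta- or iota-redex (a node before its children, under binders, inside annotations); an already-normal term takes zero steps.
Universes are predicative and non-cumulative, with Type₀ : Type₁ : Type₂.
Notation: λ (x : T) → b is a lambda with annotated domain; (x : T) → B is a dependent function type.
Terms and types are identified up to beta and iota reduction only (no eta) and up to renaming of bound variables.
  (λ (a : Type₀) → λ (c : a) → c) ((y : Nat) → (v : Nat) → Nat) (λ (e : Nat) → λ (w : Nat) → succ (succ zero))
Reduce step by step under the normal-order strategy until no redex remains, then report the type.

normal-order reduction:
  (λ (a : Type₀) → λ (c : a) → c) ((y : Nat) → (v : Nat) → Nat) (λ (e : Nat) → λ (w : Nat) → succ (succ zero))
  ~> (λ (a : (c : Nat) → (y : Nat) → Nat) → a) (λ (v : Nat) → λ (e : Nat) → succ (succ zero))
  ~> λ (a : Nat) → λ (c : Nat) → succ (succ zero)
inferred type:
  (a : Nat) → (c : Nat) → Nat


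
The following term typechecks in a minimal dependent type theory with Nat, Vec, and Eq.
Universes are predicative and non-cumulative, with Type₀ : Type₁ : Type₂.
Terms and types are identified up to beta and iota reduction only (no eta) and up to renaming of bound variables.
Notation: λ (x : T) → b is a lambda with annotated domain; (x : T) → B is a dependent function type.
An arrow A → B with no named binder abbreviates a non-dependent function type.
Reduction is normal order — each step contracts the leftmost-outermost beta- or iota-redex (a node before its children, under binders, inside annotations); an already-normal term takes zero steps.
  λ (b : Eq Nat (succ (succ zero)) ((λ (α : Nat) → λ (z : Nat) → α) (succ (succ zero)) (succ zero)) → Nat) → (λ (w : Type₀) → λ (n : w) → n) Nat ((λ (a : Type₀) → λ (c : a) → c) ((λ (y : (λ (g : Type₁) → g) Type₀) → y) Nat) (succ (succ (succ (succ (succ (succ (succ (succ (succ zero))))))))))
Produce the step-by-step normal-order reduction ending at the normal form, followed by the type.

normal-order reduction:
  λ (b : Eq Nat (succ (succ zero)) ((λ (α : Nat) → λ (z : Nat) → α) (succ (succ zero)) (succ zero)) → Nat) → (λ (w : Type₀) → λ (n : w) → n) Nat ((λ (a : Type₀) → λ (c : a) → c) ((λ (y : (λ (g : Type₁) → g) Type₀) → y) Nat) (succ (succ (succ (succ (succ (succ (succ (succ (succ zero))))))))))
  ~> λ (b : Eq Nat (succ (succ zero)) ((λ (α : Nat) → succ (succ zero)) (succ zero)) → Nat) → (λ (z : Type₀) → λ (w : z) → w) Nat ((λ (n : Type₀) → λ (a : n) → a) ((λ (c : (λ (y : Type₁) → y) Type₀) → c) Nat) (succ (succ (succ (succ (succ (succ (succ (succ (succ zero))))))))))
  ~> λ (b : Eq Nat (succ (succ zero)) (succ (succ zero)) → Nat) → (λ (α : Type₀) → λ (z : α) → z) Nat ((λ (w : Type₀) → λ (n : w) → n) ((λ (a : (λ (c : Type₁) → c) Type₀) → a) Nat) (succ (succ (succ (succ (succ (succ (succ (succ (succ zero))))))))))
  ~> λ (b : Eq Nat (succ (succ zero)) (succ (succ zero)) → Nat) → (λ (α : Nat) → α) ((λ (z : Type₀) → λ (w : z) → w) ((λ (n : (λ (a : Type₁) → a) Type₀) → n) Nat) (succ (succ (succ (succ (succ (succ (succ (succ (succ zero))))))))))
  ~> λ (b : Eq Nat (succ (succ zero)) (succ (succ zero)) → Nat) → (λ (α : Type₀) → λ (z : α) → z) ((λ (w : (λ (n : Type₁) → n) Type₀) → w) Nat) (succ (succ (succ (succ (succ (succ (succ (succ (succ zero)))))))))
  ~> λ (b : Eq Nat (succ (succ zero)) (succ (succ zero)) → Nat) → (λ (α : (λ (z : (λ (w : Type₁) → w) Type₀) → z) Nat) → α) (succ (succ (succ (succ (succ (succ (succ (succ (succ zero)))))))))
  ~> λ (b : Eq Nat (succ (succ zero)) (succ (succ zero)) → Nat) → succ (succ (succ (succ (succ (succ (succ (succ (succ zero))))))))
the term's type:
  (Eq Nat (succ (succ zero)) (succ (succ zero)) → Nat) → Nat


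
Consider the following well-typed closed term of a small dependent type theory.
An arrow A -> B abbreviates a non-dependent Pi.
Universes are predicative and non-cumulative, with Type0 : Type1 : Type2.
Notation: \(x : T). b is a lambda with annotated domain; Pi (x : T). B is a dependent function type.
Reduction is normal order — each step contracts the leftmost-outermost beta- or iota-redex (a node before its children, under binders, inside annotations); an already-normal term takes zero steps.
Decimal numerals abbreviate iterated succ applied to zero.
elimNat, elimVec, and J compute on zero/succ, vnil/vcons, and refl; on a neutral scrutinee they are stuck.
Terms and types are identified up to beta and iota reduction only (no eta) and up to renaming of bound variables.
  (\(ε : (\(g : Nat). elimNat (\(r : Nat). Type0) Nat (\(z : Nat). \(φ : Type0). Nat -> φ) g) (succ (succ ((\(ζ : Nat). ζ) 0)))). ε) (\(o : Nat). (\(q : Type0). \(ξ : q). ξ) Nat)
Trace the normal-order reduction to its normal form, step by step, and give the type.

normal-order reduction:
  (\(ε : (\(g : Nat). elimNat (\(r : Nat). Type0) Nat (\(z : Nat). \(φ : Type0). Nat -> φ) g) (succ (succ ((\(ζ : Nat). ζ) 0)))). ε) (\(o : Nat). (\(q : Type0). \(ξ : q). ξ) Nat)
  ~> \(ε : Nat). (\(g : Type0). \(r : g). r) Nat
  ~> \(ε : Nat). \(g : Nat). g
the term's type:
  Nat -> Nat -> Nat


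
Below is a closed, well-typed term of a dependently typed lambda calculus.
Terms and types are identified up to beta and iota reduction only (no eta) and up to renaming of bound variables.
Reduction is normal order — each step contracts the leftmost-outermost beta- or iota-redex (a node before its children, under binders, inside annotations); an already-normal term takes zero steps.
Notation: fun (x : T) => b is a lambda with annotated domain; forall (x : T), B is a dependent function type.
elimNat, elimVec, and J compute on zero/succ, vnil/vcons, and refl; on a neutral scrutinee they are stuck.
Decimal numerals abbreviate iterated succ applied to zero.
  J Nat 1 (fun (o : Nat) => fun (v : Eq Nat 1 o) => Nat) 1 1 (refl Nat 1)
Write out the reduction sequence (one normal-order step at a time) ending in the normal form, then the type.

reduction (normal order):
  J Nat 1 (fun (o : Nat) => fun (v : Eq Nat 1 o) => Nat) 1 1 (refl Nat 1)
  ~> 1
the term's type:
  Nat


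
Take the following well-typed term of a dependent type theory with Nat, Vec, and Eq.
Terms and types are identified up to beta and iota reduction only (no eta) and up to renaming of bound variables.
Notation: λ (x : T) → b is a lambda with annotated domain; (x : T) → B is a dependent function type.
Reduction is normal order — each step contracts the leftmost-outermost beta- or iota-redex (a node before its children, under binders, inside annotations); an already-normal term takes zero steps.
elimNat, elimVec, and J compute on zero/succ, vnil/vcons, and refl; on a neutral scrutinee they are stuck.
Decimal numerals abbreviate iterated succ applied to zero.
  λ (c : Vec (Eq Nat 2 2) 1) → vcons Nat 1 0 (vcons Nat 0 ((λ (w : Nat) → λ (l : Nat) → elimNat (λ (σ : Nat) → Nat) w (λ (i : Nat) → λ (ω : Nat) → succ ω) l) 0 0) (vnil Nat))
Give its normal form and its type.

reduced normal form:
  λ (c : Vec (Eq Nat 2 2) 1) → vcons Nat 1 0 (vcons Nat 0 0 (vnil Nat))
the term's type:
  (c : Vec (Eq Nat 2 2) 1) → Vec Nat 2


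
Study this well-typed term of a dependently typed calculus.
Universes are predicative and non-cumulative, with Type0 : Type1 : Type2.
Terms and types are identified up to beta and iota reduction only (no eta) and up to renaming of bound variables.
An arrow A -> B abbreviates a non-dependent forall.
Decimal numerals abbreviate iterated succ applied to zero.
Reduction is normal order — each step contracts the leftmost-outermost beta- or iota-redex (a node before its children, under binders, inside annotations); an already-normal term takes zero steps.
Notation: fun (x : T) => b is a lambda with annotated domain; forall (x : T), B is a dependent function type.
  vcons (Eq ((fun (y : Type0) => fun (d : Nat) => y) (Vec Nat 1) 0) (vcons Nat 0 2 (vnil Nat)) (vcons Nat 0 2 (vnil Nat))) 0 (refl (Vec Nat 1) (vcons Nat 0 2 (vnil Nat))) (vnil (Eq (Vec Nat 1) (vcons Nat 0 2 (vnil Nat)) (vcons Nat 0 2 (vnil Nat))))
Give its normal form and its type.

normal form:
  vcons (Eq (Vec Nat 1) (vcons Nat 0 2 (vnil Nat)) (vcons Nat 0 2 (vnil Nat))) 0 (refl (Vec Nat 1) (vcons Nat 0 2 (vnil Nat))) (vnil (Eq (Vec Nat 1) (vcons Nat 0 2 (vnil Nat)) (vcons Nat 0 2 (vnil Nat))))
the term's type:
  Vec (Eq (Vec Nat 1) (vcons Nat 0 2 (vnil Nat)) (vcons Nat 0 2 (vnil Nat))) 1


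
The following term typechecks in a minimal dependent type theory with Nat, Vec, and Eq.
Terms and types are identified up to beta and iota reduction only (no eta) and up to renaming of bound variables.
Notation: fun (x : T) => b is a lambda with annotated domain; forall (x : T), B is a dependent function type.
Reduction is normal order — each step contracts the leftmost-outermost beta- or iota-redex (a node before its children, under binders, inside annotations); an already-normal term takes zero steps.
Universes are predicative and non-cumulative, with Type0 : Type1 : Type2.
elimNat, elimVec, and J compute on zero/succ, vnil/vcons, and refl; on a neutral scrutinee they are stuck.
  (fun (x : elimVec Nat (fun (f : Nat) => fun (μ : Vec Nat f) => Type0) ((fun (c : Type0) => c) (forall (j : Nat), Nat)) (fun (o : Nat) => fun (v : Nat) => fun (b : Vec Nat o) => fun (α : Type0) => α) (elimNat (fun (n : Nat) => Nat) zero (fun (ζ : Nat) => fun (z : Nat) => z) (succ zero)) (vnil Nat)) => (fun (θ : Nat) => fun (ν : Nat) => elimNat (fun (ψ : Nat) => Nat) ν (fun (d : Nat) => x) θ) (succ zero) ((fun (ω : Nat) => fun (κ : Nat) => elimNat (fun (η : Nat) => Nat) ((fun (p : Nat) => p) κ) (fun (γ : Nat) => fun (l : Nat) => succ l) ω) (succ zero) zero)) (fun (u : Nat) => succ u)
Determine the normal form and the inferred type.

reduced normal form:
  succ (succ zero)
the term's type:
  Nat


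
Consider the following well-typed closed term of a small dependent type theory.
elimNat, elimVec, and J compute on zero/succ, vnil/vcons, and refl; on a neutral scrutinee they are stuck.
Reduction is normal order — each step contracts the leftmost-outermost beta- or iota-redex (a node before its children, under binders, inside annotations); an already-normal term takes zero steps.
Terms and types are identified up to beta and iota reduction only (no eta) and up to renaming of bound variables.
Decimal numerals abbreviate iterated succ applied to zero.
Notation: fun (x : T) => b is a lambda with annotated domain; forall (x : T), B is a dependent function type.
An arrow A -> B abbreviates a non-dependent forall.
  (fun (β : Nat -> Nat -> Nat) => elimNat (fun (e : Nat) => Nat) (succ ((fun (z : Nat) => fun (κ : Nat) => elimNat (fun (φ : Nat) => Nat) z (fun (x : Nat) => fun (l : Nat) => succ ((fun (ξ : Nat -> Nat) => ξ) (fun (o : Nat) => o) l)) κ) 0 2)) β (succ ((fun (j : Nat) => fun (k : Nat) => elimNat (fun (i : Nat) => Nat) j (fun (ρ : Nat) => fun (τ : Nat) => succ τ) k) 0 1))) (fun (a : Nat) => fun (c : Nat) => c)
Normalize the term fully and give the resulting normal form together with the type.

normal form:
  3
inferred type:
  Nat
observation: the first redex contracted is a beta-redex; the normal form is reached in 27 normal-order steps.


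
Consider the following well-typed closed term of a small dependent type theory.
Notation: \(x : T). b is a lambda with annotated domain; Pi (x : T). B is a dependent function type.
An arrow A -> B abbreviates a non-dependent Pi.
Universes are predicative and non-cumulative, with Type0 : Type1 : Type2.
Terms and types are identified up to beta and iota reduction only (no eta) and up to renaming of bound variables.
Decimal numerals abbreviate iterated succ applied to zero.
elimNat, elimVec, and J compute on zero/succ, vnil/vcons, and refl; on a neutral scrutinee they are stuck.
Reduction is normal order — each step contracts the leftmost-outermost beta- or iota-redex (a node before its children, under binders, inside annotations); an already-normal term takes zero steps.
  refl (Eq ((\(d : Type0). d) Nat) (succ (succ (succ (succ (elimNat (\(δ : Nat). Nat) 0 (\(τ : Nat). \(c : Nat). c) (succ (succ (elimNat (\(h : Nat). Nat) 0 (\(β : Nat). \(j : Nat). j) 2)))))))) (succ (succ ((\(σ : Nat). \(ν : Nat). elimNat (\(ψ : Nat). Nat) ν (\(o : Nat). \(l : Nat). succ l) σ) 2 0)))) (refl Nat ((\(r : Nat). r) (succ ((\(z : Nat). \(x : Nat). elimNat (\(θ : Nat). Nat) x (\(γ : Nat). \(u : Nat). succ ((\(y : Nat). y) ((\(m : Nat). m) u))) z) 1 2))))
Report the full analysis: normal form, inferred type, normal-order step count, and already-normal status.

reduced normal form:
  refl (Eq Nat 4 4) (refl Nat 4)
the term's type:
  Eq (Eq Nat 4 4) (refl Nat 4) (refl Nat 4)
normal-order step count: 33
term was already normal: no
first redex: a beta-redex


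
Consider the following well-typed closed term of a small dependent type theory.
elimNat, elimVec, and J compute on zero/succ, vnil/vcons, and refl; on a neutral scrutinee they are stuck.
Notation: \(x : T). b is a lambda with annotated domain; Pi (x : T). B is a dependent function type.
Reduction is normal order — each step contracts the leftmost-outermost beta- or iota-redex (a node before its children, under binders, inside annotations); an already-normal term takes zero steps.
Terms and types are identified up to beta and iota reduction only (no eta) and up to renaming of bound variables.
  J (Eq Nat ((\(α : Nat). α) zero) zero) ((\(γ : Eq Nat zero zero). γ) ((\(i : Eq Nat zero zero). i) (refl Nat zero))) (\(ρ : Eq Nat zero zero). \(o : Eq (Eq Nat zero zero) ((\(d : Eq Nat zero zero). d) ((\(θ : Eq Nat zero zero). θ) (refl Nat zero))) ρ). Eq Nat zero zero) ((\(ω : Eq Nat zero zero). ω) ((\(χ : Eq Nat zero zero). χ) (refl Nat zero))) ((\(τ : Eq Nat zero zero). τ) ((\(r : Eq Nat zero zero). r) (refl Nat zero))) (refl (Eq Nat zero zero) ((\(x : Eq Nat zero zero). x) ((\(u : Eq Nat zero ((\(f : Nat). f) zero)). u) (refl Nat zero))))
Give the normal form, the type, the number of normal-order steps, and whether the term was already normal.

reduced normal form:
  refl Nat zero
type:
  Eq Nat zero zero
reduction steps (normal order): 3
term was already normal: no
first redex: a J iota-redex


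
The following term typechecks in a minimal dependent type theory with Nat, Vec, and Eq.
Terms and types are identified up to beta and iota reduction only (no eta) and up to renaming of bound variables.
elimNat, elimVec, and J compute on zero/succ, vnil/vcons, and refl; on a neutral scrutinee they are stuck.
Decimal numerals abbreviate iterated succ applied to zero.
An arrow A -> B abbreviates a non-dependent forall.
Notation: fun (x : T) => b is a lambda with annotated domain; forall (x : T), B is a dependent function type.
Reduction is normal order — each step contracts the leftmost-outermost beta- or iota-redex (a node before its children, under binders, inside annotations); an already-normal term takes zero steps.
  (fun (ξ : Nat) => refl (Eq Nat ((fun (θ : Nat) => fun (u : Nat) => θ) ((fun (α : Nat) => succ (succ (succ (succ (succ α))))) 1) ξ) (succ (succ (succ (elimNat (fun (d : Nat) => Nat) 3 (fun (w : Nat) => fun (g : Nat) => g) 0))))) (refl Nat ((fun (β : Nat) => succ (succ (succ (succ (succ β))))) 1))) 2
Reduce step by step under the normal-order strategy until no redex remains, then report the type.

normal-order reduction sequence:
  (fun (ξ : Nat) => refl (Eq Nat ((fun (θ : Nat) => fun (u : Nat) => θ) ((fun (α : Nat) => succ (succ (succ (succ (succ α))))) 1) ξ) (succ (succ (succ (elimNat (fun (d : Nat) => Nat) 3 (fun (w : Nat) => fun (g : Nat) => g) 0))))) (refl Nat ((fun (β : Nat) => succ (succ (succ (succ (succ β))))) 1))) 2
  ~> refl (Eq Nat ((fun (ξ : Nat) => fun (θ : Nat) => ξ) ((fun (u : Nat) => succ (succ (succ (succ (succ u))))) 1) 2) (succ (succ (succ (elimNat (fun (α : Nat) => Nat) 3 (fun (d : Nat) => fun (w : Nat) => w) 0))))) (refl Nat ((fun (g : Nat) => succ (succ (succ (succ (succ g))))) 1))
  ~> refl (Eq Nat ((fun (ξ : Nat) => (fun (θ : Nat) => succ (succ (succ (succ (succ θ))))) 1) 2) (succ (succ (succ (elimNat (fun (u : Nat) => Nat) 3 (fun (α : Nat) => fun (d : Nat) => d) 0))))) (refl Nat ((fun (w : Nat) => succ (succ (succ (succ (succ w))))) 1))
  ~> refl (Eq Nat ((fun (ξ : Nat) => succ (succ (succ (succ (succ ξ))))) 1) (succ (succ (succ (elimNat (fun (θ : Nat) => Nat) 3 (fun (u : Nat) => fun (α : Nat) => α) 0))))) (refl Nat ((fun (d : Nat) => succ (succ (succ (succ (succ d))))) 1))
  ~> refl (Eq Nat 6 (succ (succ (succ (elimNat (fun (ξ : Nat) => Nat) 3 (fun (θ : Nat) => fun (u : Nat) => u) 0))))) (refl Nat ((fun (α : Nat) => succ (succ (succ (succ (succ α))))) 1))
  ~> refl (Eq Nat 6 6) (refl Nat ((fun (ξ : Nat) => succ (succ (succ (succ (succ ξ))))) 1))
  ~> refl (Eq Nat 6 6) (refl Nat 6)
type:
  Eq (Eq Nat 6 6) (refl Nat 6) (refl Nat 6)


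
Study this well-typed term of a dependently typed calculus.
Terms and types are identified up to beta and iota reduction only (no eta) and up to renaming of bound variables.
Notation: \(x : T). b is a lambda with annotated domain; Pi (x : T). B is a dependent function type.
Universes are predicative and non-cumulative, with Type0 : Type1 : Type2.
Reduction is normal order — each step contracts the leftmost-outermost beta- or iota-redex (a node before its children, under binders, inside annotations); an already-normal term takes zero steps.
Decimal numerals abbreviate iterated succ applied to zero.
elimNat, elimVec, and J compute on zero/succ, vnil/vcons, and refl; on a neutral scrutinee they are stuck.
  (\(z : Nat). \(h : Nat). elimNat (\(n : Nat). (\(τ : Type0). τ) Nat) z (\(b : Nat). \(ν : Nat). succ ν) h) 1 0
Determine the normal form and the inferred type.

reduced normal form:
  1
inferred type:
  Nat


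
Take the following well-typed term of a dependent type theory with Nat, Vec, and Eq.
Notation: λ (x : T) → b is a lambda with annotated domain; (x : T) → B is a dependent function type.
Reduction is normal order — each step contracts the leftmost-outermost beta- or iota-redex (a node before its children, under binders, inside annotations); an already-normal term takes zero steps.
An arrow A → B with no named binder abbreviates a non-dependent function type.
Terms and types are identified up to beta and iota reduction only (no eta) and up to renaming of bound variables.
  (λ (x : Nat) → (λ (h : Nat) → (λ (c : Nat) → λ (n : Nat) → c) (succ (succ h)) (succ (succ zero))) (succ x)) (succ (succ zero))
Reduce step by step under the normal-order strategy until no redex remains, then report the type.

normal-order reduction sequence:
  (λ (x : Nat) → (λ (h : Nat) → (λ (c : Nat) → λ (n : Nat) → c) (succ (succ h)) (succ (succ zero))) (succ x)) (succ (succ zero))
  ~> (λ (x : Nat) → (λ (h : Nat) → λ (c : Nat) → h) (succ (succ x)) (succ (succ zero))) (succ (succ (succ zero)))
  ~> (λ (x : Nat) → λ (h : Nat) → x) (succ (succ (succ (succ (succ zero))))) (succ (succ zero))
  ~> (λ (x : Nat) → succ (succ (succ (succ (succ zero))))) (succ (succ zero))
  ~> succ (succ (succ (succ (succ zero))))
type:
  Nat


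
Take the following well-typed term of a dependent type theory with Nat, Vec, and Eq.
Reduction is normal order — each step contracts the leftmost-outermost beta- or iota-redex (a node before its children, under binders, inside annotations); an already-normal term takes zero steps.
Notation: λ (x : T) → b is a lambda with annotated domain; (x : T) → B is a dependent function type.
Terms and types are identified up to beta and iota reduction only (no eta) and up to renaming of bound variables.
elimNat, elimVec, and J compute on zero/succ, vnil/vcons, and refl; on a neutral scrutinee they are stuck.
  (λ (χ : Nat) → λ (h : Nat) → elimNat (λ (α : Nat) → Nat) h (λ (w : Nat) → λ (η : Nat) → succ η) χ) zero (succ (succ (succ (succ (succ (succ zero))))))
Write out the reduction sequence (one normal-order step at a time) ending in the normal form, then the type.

reduction (normal order):
  (λ (χ : Nat) → λ (h : Nat) → elimNat (λ (α : Nat) → Nat) h (λ (w : Nat) → λ (η : Nat) → succ η) χ) zero (succ (succ (succ (succ (succ (succ zero))))))
  ~> (λ (χ : Nat) → elimNat (λ (h : Nat) → Nat) χ (λ (α : Nat) → λ (w : Nat) → succ w) zero) (succ (succ (succ (succ (succ (succ zero))))))
  ~> elimNat (λ (χ : Nat) → Nat) (succ (succ (succ (succ (succ (succ zero)))))) (λ (h : Nat) → λ (α : Nat) → succ α) zero
  ~> succ (succ (succ (succ (succ (succ zero)))))
the term's type:
  Nat


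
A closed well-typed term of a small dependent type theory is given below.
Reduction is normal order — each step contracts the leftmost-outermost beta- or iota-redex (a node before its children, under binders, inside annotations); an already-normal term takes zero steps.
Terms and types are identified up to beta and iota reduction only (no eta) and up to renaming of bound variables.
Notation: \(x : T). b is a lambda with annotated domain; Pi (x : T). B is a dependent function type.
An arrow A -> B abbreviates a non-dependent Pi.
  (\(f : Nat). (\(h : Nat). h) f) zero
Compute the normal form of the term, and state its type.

normal form:
  zero
the term's type:
  Nat


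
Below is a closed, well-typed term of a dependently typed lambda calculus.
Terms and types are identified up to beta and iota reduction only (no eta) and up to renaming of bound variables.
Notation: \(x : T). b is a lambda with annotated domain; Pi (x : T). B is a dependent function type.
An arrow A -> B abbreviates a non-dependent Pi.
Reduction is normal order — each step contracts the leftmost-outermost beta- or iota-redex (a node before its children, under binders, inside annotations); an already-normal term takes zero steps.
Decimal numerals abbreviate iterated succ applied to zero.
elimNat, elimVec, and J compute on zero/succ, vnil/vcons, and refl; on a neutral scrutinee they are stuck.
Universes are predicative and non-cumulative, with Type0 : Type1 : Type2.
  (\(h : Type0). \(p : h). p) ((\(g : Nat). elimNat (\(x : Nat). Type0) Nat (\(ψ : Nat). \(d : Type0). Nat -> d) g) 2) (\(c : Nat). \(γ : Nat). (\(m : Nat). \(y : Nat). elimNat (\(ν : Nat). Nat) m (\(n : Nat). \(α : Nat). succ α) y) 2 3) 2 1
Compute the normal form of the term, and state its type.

resulting normal form:
  5
the term's type:
  Nat


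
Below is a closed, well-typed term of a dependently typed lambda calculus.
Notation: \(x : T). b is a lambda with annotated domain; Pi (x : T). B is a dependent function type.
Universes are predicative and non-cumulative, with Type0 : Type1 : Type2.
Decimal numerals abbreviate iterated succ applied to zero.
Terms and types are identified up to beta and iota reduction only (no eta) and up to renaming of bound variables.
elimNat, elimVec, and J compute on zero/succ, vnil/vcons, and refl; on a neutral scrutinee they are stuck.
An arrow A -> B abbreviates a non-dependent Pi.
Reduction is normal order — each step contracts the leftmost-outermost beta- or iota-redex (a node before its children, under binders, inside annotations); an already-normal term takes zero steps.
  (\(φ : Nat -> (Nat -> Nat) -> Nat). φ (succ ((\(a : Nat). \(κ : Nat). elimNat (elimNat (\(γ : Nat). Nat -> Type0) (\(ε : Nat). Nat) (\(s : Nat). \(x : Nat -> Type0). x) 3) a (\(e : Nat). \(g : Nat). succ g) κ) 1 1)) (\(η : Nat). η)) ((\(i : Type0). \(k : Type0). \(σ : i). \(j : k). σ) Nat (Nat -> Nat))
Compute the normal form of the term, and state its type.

resulting normal form:
  3
inferred type:
  Nat
observation: contracting a beta-redex first, the term normalizes in 11 steps.


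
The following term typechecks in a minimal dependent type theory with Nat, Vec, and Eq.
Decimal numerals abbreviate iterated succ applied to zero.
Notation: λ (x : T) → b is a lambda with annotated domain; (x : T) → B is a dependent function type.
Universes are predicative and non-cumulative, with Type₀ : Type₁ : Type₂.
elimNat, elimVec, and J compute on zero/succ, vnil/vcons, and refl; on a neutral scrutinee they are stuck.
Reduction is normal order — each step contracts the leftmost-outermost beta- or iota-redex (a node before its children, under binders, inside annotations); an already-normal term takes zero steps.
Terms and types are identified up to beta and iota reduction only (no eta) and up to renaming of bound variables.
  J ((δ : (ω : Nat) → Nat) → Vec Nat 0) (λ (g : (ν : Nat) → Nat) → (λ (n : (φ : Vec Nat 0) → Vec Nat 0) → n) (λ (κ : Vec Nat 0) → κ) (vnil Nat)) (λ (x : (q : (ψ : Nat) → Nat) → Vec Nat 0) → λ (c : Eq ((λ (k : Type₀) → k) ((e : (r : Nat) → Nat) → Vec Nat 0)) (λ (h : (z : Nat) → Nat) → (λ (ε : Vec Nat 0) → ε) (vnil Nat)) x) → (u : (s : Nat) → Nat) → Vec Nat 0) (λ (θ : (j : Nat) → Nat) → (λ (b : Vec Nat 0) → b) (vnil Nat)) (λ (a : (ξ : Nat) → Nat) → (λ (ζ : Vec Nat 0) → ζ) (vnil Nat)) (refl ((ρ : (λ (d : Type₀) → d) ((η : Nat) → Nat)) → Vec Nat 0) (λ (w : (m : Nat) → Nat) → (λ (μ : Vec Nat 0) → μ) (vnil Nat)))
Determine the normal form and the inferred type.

resulting normal form:
  λ (δ : (ω : Nat) → Nat) → vnil Nat
inferred type:
  (δ : (ω : Nat) → Nat) → Vec Nat 0
observation: the first redex contracted is a J iota-redex; the normal form is reached in 2 normal-order steps.


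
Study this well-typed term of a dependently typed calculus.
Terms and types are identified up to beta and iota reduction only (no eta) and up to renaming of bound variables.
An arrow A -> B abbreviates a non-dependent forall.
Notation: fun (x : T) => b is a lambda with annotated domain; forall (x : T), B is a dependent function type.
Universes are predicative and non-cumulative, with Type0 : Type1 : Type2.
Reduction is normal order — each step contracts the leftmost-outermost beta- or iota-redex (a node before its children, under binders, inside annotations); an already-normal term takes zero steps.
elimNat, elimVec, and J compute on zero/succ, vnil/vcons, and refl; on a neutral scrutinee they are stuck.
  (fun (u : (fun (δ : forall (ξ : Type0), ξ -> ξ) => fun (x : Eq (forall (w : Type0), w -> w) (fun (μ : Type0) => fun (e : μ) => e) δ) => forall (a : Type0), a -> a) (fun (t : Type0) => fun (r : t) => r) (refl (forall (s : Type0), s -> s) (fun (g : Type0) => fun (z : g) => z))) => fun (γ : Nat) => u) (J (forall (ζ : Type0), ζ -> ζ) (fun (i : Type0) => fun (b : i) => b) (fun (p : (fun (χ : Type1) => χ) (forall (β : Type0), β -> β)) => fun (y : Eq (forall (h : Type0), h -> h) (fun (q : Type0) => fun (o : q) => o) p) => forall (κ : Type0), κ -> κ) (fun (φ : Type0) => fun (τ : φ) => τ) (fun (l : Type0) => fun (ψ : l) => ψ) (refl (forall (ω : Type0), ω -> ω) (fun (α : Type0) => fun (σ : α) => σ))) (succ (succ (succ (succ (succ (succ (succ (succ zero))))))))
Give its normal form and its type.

normal form:
  fun (u : Type0) => fun (δ : u) => δ
type:
  forall (u : Type0), u -> u
observation: the term reaches its normal form after 3 normal-order steps.


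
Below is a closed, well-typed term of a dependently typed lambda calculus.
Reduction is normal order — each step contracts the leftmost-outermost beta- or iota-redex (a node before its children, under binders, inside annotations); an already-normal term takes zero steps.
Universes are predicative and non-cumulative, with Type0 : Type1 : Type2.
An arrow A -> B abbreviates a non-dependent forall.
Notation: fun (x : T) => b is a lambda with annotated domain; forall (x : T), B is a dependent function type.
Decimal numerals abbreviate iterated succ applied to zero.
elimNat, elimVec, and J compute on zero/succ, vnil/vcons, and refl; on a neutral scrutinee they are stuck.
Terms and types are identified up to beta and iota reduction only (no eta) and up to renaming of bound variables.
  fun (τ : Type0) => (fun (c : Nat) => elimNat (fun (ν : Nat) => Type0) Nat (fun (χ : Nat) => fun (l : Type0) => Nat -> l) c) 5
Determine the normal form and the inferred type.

normal form:
  fun (τ : Type0) => Nat -> Nat -> Nat -> Nat -> Nat -> Nat
the term's type:
  Type0 -> Type0


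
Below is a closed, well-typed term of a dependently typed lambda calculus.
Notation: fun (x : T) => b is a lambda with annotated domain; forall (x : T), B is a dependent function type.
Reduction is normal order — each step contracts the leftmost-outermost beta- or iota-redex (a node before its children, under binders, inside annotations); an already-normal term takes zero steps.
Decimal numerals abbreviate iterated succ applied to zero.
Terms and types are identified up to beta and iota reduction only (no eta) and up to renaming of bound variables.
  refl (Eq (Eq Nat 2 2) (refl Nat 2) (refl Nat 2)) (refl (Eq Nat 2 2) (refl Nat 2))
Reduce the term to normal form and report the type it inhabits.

resulting normal form:
  refl (Eq (Eq Nat 2 2) (refl Nat 2) (refl Nat 2)) (refl (Eq Nat 2 2) (refl Nat 2))
inferred type:
  Eq (Eq (Eq Nat 2 2) (refl Nat 2) (refl Nat 2)) (refl (Eq Nat 2 2) (refl Nat 2)) (refl (Eq Nat 2 2) (refl Nat 2))
observation: the term is already in normal form.


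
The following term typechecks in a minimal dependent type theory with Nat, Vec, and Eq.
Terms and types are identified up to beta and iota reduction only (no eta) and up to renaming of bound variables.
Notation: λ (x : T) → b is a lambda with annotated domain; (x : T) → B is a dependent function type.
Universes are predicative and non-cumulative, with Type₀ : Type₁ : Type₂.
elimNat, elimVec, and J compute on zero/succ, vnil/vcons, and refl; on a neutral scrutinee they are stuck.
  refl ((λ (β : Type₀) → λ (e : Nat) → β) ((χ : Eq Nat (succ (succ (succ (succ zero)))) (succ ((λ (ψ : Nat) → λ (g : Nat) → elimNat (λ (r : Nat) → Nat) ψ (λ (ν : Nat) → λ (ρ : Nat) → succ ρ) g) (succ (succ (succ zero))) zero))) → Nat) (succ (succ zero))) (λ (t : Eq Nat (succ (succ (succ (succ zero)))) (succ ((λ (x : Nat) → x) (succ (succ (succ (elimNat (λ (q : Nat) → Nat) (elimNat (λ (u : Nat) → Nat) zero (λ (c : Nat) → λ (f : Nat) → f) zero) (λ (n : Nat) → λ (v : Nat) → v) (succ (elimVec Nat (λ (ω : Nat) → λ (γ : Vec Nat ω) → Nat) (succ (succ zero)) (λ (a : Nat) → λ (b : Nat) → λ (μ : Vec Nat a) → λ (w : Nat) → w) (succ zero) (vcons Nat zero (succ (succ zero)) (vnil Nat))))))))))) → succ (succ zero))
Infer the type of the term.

the term's type:
  Eq ((β : Eq Nat (succ (succ (succ (succ zero)))) (succ (succ (succ (succ zero))))) → Nat) (λ (e : Eq Nat (succ (succ (succ (succ zero)))) (succ (succ (succ (succ zero))))) → succ (succ zero)) (λ (χ : Eq Nat (succ (succ (succ (succ zero)))) (succ (succ (succ (succ zero))))) → succ (succ zero))


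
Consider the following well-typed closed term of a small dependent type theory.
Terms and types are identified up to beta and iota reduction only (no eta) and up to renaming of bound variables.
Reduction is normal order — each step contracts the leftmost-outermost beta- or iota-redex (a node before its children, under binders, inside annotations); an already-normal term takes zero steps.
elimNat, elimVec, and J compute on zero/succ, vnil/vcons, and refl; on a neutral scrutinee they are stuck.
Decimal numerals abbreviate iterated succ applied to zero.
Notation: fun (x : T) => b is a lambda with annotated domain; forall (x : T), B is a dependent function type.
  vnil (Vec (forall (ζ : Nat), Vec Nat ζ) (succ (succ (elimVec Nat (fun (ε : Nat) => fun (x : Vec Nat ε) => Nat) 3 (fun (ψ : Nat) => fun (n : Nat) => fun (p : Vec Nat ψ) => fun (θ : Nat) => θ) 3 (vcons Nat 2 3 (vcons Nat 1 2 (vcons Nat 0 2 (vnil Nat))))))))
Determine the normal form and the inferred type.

resulting normal form:
  vnil (Vec (forall (ζ : Nat), Vec Nat ζ) 5)
the term's type:
  Vec (Vec (forall (ζ : Nat), Vec Nat ζ) 5) 0


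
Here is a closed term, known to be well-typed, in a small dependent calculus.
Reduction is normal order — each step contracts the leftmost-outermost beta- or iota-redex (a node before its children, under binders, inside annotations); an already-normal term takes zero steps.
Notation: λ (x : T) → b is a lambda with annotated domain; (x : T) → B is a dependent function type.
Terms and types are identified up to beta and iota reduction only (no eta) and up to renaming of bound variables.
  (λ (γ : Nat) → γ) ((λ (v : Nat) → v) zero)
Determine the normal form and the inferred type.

resulting normal form:
  zero
the term's type:
  Nat


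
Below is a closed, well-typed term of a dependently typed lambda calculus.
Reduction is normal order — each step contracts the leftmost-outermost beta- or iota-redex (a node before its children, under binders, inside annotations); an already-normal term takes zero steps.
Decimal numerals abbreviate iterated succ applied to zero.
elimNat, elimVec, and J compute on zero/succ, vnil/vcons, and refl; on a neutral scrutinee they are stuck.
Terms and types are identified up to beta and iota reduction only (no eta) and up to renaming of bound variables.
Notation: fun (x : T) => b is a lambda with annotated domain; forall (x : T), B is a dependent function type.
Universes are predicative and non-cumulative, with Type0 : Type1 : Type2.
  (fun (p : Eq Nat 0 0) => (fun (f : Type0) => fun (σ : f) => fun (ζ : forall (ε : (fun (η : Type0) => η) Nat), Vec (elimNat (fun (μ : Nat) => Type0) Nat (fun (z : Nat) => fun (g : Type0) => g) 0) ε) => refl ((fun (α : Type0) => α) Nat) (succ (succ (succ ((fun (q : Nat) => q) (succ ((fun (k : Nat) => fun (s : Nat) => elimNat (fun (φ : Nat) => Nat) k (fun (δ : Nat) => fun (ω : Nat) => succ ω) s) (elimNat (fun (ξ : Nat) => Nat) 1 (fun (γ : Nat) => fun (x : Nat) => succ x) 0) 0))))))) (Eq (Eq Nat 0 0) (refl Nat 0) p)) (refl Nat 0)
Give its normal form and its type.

normal form:
  fun (p : Eq (Eq Nat 0 0) (refl Nat 0) (refl Nat 0)) => fun (f : forall (σ : Nat), Vec Nat σ) => refl Nat 5
type:
  forall (p : Eq (Eq Nat 0 0) (refl Nat 0) (refl Nat 0)), forall (f : forall (σ : Nat), Vec Nat σ), Eq Nat 5 5


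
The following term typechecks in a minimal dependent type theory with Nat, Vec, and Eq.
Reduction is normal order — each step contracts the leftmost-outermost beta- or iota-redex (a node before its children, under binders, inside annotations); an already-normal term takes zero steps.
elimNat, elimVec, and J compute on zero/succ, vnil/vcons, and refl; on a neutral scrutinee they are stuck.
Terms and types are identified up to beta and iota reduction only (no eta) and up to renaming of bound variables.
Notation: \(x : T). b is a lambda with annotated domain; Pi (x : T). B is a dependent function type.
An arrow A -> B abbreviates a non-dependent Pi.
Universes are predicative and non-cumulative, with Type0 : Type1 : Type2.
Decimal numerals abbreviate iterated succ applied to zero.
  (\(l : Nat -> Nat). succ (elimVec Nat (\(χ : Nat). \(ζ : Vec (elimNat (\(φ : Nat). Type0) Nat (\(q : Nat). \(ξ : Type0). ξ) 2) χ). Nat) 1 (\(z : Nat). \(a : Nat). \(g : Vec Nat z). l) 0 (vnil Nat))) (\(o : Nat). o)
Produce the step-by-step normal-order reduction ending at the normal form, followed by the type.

reduction (normal order):
  (\(l : Nat -> Nat). succ (elimVec Nat (\(χ : Nat). \(ζ : Vec (elimNat (\(φ : Nat). Type0) Nat (\(q : Nat). \(ξ : Type0). ξ) 2) χ). Nat) 1 (\(z : Nat). \(a : Nat). \(g : Vec Nat z). l) 0 (vnil Nat))) (\(o : Nat). o)
  ~> succ (elimVec Nat (\(l : Nat). \(χ : Vec (elimNat (\(ζ : Nat). Type0) Nat (\(φ : Nat). \(q : Type0). q) 2) l). Nat) 1 (\(ξ : Nat). \(z : Nat). \(a : Vec Nat ξ). \(g : Nat). g) 0 (vnil Nat))
  ~> 2
the term's type:
  Nat
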